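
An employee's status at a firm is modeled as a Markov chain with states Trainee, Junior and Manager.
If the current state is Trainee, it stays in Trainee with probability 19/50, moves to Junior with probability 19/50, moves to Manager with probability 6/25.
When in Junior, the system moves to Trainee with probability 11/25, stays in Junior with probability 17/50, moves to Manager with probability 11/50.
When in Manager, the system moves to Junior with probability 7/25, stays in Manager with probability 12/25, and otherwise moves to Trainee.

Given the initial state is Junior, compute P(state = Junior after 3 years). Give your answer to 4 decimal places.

Propagate the distribution vector 3 years from Junior.
After 0 years: (0.0000, 1.0000, 0.0000)
After 1 year: (0.4400, 0.3400, 0.2200)
After 2 years: (0.3696, 0.3444, 0.2860)
After 3 years: (0.3606, 0.3376, 0.3018)
P(in Junior after 3 years) = 0.3376

0.3376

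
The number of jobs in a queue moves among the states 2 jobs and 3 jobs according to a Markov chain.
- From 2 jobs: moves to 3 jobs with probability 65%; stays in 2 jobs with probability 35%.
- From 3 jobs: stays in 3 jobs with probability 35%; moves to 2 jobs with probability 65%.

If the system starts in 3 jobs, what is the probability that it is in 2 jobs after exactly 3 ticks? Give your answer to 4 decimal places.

Propagate the distribution vector 3 ticks from 3 jobs.
After 0 ticks: (0.0000, 1.0000)
After 1 tick: (0.6500, 0.3500)
After 2 ticks: (0.4550, 0.5450)
After 3 ticks: (0.5135, 0.4865)
P(in 2 jobs after 3 ticks) = 0.5135

0.5135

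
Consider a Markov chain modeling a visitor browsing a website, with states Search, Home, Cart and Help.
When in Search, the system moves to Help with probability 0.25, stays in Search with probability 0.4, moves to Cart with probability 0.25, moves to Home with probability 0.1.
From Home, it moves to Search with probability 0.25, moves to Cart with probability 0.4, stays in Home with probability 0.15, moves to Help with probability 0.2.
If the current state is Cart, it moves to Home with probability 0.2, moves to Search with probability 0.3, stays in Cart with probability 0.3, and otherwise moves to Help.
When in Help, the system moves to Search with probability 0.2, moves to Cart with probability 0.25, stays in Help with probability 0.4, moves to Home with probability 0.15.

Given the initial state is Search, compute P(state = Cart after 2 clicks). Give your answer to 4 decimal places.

Propagate the distribution vector 2 clicks from Search.
After 0 clicks: (1.0000, 0.0000, 0.0000, 0.0000)
After 1 click: (0.4000, 0.1000, 0.2500, 0.2500)
After 2 clicks: (0.3100, 0.1425, 0.2775, 0.2700)
P(in Cart after 2 clicks) = 0.2775

0.2775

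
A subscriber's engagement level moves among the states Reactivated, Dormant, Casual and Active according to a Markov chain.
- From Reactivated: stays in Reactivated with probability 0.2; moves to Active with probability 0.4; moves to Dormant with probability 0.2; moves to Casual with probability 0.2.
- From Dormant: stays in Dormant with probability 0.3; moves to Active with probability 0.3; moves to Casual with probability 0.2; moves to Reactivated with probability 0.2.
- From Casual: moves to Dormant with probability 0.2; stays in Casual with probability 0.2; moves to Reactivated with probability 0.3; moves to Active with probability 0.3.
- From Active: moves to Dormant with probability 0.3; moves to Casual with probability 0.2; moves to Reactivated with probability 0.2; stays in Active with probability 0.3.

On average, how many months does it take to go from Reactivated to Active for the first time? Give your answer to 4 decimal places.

2.7950

Let t(s) be the expected number of months to first reach Active from state s, with t(Active) = 0. Conditioning on the first month:
t(Reactivated) = 1 + 0.2·t(Reactivated) + 0.2·t(Dormant) + 0.2·t(Casual)
t(Dormant) = 1 + 0.2·t(Reactivated) + 0.3·t(Dormant) + 0.2·t(Casual)
t(Casual) = 1 + 0.3·t(Reactivated) + 0.2·t(Dormant) + 0.2·t(Casual)
Solving: t(Reactivated) = 2.7950, t(Dormant) = 3.1056, t(Casual) = 3.0745.
Expected months from Reactivated to Active: 2.7950.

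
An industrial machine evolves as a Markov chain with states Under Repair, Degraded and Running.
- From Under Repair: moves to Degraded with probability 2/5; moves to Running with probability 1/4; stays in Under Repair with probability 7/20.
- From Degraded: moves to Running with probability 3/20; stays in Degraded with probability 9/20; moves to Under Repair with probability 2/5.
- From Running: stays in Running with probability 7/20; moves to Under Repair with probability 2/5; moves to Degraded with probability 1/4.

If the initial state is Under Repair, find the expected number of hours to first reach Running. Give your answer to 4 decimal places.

Let t(s) be the expected number of hours to first reach Running from state s, with t(Running) = 0. Conditioning on the first hour:
t(Under Repair) = 1 + 0.35·t(Under Repair) + 0.4·t(Degraded)
t(Degraded) = 1 + 0.4·t(Under Repair) + 0.45·t(Degraded)
Solving: t(Under Repair) = 4.8101, t(Degraded) = 5.3165.
Expected hours from Under Repair to Running: 4.8101.

4.8101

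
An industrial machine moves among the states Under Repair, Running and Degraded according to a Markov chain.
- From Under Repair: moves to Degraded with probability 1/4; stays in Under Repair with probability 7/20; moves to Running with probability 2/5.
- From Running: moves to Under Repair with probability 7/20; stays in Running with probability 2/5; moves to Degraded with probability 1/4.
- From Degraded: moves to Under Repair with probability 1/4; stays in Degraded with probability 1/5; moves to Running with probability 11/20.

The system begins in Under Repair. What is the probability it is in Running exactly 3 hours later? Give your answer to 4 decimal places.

Propagate the distribution vector 3 hours from Under Repair.
After 0 hours: (1.0000, 0.0000, 0.0000)
After 1 hour: (0.3500, 0.4000, 0.2500)
After 2 hours: (0.3250, 0.4375, 0.2375)
After 3 hours: (0.3263, 0.4356, 0.2381)
P(in Running after 3 hours) = 0.4356

0.4356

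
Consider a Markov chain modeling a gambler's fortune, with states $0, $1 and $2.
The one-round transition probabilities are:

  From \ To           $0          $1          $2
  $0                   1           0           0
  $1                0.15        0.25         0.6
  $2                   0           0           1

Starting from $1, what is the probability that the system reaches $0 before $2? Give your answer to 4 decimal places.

0.2000

Let h(s) be the probability of absorption at $0 starting from transient state s. Then h($0) = 1 and h($2) = 0. By first-step analysis:
h($1) = 0.15·1 + 0.25·h($1) + 0.6·0
Solving: h($1) = 0.2000.
Starting from $1, the probability is 0.2000.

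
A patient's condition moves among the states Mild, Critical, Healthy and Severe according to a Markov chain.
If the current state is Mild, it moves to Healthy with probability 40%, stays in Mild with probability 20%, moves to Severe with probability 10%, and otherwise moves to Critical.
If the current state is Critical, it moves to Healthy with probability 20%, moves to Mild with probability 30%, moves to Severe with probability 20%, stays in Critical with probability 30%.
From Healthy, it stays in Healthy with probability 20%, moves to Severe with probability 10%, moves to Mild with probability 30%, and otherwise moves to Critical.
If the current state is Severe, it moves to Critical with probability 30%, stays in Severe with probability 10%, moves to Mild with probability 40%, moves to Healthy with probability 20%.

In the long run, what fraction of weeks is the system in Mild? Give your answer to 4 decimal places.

Let the stationary distribution be π with π = πP and π_1 + π_2 + π_3 + π_4 = 1.
π_1 = 0.2·π_1 + 0.3·π_2 + 0.3·π_3 + 0.4·π_4
π_2 = 0.3·π_1 + 0.3·π_2 + 0.4·π_3 + 0.3·π_4
π_3 = 0.4·π_1 + 0.2·π_2 + 0.2·π_3 + 0.2·π_4
Solving with the normalization constraint gives π = (0.2848, 0.3257, 0.2570, 0.1326).
So the stationary probability of Mild is 0.2848.

0.2848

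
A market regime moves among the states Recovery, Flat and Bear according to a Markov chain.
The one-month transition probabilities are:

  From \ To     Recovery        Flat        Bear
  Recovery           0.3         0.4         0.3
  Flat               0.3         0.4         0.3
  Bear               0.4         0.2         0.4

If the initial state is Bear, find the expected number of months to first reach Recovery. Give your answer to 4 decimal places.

Let t(s) be the expected number of months to first reach Recovery from state s, with t(Recovery) = 0. Conditioning on the first month:
t(Flat) = 1 + 0.4·t(Flat) + 0.3·t(Bear)
t(Bear) = 1 + 0.2·t(Flat) + 0.4·t(Bear)
Solving: t(Flat) = 3.0000, t(Bear) = 2.6667.
Expected months from Bear to Recovery: 2.6667.

2.6667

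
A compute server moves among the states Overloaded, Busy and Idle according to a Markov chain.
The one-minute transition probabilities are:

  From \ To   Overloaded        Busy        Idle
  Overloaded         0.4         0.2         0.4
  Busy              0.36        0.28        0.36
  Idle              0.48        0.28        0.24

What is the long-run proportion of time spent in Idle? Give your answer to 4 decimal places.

Let the stationary distribution be π with π = πP and π_1 + π_2 + π_3 = 1.
π_1 = 0.4·π_1 + 0.36·π_2 + 0.48·π_3
π_2 = 0.2·π_1 + 0.28·π_2 + 0.28·π_3
Solving with the normalization constraint gives π = (0.4170, 0.2466, 0.3363).
So the stationary probability of Idle is 0.3363.

0.3363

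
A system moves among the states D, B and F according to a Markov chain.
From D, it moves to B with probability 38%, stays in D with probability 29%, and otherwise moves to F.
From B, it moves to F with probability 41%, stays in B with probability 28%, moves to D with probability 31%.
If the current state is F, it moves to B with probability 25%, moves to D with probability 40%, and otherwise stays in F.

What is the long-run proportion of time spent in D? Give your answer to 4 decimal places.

0.3358

Let the stationary distribution be π with π = πP and π_1 + π_2 + π_3 = 1.
π_1 = 0.29·π_1 + 0.31·π_2 + 0.4·π_3
π_2 = 0.38·π_1 + 0.28·π_2 + 0.25·π_3
Solving with the normalization constraint gives π = (0.3358, 0.3027, 0.3614).
So the stationary probability of D is 0.3358.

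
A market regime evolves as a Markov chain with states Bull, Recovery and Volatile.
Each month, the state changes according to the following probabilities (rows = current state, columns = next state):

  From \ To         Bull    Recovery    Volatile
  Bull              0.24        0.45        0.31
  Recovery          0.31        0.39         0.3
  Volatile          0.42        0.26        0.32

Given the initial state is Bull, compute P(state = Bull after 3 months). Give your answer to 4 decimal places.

Propagate the distribution vector 3 months from Bull.
After 0 months: (1.0000, 0.0000, 0.0000)
After 1 month: (0.2400, 0.4500, 0.3100)
After 2 months: (0.3273, 0.3641, 0.3086)
After 3 months: (0.3210, 0.3695, 0.3094)
P(in Bull after 3 months) = 0.3210

0.3210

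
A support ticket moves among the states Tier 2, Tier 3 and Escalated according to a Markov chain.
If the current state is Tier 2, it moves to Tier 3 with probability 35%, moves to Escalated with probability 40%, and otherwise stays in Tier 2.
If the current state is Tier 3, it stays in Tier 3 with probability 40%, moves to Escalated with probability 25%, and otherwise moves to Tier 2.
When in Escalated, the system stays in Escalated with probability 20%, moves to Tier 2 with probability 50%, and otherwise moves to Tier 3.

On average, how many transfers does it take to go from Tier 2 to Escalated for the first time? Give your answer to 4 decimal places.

Let t(s) be the expected number of transfers to first reach Escalated from state s, with t(Escalated) = 0. Conditioning on the first transfer:
t(Tier 2) = 1 + 0.25·t(Tier 2) + 0.35·t(Tier 3)
t(Tier 3) = 1 + 0.35·t(Tier 2) + 0.4·t(Tier 3)
Solving: t(Tier 2) = 2.9008, t(Tier 3) = 3.3588.
Expected transfers from Tier 2 to Escalated: 2.9008.

2.9008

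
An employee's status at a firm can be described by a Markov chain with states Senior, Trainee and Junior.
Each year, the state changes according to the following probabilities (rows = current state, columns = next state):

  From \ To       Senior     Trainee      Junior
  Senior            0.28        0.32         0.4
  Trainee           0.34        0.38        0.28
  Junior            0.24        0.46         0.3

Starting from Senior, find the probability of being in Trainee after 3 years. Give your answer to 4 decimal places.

0.3887

Propagate the distribution vector 3 years from Senior.
After 0 years: (1.0000, 0.0000, 0.0000)
After 1 year: (0.2800, 0.3200, 0.4000)
After 2 years: (0.2832, 0.3952, 0.3216)
After 3 years: (0.2908, 0.3887, 0.3204)
P(in Trainee after 3 years) = 0.3887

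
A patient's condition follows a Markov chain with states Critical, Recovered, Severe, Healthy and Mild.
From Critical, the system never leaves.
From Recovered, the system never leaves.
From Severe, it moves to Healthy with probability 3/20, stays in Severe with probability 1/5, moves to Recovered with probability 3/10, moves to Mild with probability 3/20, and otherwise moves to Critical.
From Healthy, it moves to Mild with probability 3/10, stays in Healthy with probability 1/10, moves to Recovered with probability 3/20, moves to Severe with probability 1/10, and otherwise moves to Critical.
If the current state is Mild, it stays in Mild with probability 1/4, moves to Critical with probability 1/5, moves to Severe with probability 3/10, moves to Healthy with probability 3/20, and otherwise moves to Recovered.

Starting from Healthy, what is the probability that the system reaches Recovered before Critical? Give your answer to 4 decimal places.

0.3625

Let h(s) be the probability of absorption at Recovered starting from transient state s. Then h(Recovered) = 1 and h(Critical) = 0. By first-step analysis:
h(Severe) = 0.2·0 + 0.3·1 + 0.2·h(Severe) + 0.15·h(Healthy) + 0.15·h(Mild)
h(Healthy) = 0.35·0 + 0.15·1 + 0.1·h(Severe) + 0.1·h(Healthy) + 0.3·h(Mild)
h(Mild) = 0.2·0 + 0.1·1 + 0.3·h(Severe) + 0.15·h(Healthy) + 0.25·h(Mild)
Solving: h(Severe) = 0.5206, h(Healthy) = 0.3625, h(Mild) = 0.4141.
Starting from Healthy, the probability is 0.3625.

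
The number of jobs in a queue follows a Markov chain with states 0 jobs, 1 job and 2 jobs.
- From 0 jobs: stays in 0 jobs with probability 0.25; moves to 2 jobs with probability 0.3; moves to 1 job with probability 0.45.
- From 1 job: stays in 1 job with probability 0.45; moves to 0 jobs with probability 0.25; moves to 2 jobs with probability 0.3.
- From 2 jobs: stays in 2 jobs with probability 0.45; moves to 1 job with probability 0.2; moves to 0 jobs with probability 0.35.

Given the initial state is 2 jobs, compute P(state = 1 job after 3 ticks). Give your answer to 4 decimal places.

0.3581

Propagate the distribution vector 3 ticks from 2 jobs.
After 0 ticks: (0.0000, 0.0000, 1.0000)
After 1 tick: (0.3500, 0.2000, 0.4500)
After 2 ticks: (0.2950, 0.3375, 0.3675)
After 3 ticks: (0.2868, 0.3581, 0.3551)
P(in 1 job after 3 ticks) = 0.3581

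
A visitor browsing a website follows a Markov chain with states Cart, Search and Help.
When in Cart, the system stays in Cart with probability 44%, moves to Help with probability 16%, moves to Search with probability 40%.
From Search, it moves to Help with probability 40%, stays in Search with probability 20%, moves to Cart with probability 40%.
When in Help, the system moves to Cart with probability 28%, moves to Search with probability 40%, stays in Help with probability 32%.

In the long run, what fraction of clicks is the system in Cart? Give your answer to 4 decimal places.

Let the stationary distribution be π with π = πP and π_1 + π_2 + π_3 = 1.
π_1 = 0.44·π_1 + 0.4·π_2 + 0.28·π_3
π_2 = 0.4·π_1 + 0.2·π_2 + 0.4·π_3
Solving with the normalization constraint gives π = (0.3810, 0.3333, 0.2857).
So the stationary probability of Cart is 0.3810.

0.3810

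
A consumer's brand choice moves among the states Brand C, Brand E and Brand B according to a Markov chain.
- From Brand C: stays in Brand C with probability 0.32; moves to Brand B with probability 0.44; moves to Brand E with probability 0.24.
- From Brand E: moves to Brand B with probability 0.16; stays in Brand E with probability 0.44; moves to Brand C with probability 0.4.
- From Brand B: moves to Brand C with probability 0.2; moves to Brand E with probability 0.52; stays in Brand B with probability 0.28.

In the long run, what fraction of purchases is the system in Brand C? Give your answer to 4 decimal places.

0.3180

Let the stationary distribution be π with π = πP and π_1 + π_2 + π_3 = 1.
π_1 = 0.32·π_1 + 0.4·π_2 + 0.2·π_3
π_2 = 0.24·π_1 + 0.44·π_2 + 0.52·π_3
Solving with the normalization constraint gives π = (0.3180, 0.3990, 0.2830).
So the stationary probability of Brand C is 0.3180.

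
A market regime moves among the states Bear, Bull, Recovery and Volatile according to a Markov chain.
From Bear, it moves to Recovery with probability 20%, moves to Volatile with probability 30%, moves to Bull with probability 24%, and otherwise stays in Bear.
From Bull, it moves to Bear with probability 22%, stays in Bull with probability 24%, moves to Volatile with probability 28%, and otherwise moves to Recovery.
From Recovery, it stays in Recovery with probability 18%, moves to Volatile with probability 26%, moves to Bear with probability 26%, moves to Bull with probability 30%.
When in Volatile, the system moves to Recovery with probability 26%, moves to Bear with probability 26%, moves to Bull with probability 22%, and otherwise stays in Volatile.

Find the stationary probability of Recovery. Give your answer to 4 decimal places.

0.2268

Let the stationary distribution be π with π = πP and π_1 + π_2 + π_3 + π_4 = 1.
π_1 = 0.26·π_1 + 0.22·π_2 + 0.26·π_3 + 0.26·π_4
π_2 = 0.24·π_1 + 0.24·π_2 + 0.3·π_3 + 0.22·π_4
π_3 = 0.2·π_1 + 0.26·π_2 + 0.18·π_3 + 0.26·π_4
Solving with the normalization constraint gives π = (0.2501, 0.2481, 0.2268, 0.2750).
So the stationary probability of Recovery is 0.2268.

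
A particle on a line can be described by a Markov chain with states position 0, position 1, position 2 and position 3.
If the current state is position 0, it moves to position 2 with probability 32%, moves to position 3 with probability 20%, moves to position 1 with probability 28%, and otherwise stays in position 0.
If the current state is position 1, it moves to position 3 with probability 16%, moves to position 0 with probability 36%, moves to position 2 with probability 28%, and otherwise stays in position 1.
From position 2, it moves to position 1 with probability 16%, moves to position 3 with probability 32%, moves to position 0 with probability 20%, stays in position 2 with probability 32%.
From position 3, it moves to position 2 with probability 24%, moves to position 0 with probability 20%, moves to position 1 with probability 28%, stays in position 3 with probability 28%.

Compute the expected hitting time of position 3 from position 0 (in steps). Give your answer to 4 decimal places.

4.3796

Let t(s) be the expected number of steps to first reach position 3 from state s, with t(position 3) = 0. Conditioning on the first step:
t(position 0) = 1 + 0.2·t(position 0) + 0.28·t(position 1) + 0.32·t(position 2)
t(position 1) = 1 + 0.36·t(position 0) + 0.2·t(position 1) + 0.28·t(position 2)
t(position 2) = 1 + 0.2·t(position 0) + 0.16·t(position 1) + 0.32·t(position 2)
Solving: t(position 0) = 4.3796, t(position 1) = 4.5620, t(position 2) = 3.8321.
Expected steps from position 0 to position 3: 4.3796.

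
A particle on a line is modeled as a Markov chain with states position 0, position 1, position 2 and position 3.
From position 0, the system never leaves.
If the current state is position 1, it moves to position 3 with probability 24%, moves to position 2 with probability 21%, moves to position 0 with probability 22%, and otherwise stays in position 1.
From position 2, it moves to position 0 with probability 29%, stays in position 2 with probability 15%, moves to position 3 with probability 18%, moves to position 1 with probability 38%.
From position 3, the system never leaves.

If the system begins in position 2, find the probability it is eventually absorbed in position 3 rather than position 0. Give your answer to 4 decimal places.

0.4325

Let h(s) be the probability of absorption at position 3 starting from transient state s. Then h(position 3) = 1 and h(position 0) = 0. By first-step analysis:
h(position 1) = 0.22·0 + 0.33·h(position 1) + 0.21·h(position 2) + 0.24·1
h(position 2) = 0.29·0 + 0.38·h(position 1) + 0.15·h(position 2) + 0.18·1
Solving: h(position 1) = 0.4938, h(position 2) = 0.4325.
Starting from position 2, the probability is 0.4325.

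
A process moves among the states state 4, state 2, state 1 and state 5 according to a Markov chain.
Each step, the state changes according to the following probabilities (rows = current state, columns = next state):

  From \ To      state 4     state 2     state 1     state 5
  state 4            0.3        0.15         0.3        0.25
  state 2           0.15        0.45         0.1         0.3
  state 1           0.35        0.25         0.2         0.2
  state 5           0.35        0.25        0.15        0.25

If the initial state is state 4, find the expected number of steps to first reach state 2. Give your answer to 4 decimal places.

5.0549

Let t(s) be the expected number of steps to first reach state 2 from state s, with t(state 2) = 0. Conditioning on the first step:
t(state 4) = 1 + 0.3·t(state 4) + 0.3·t(state 1) + 0.25·t(state 5)
t(state 1) = 1 + 0.35·t(state 4) + 0.2·t(state 1) + 0.2·t(state 5)
t(state 5) = 1 + 0.35·t(state 4) + 0.15·t(state 1) + 0.25·t(state 5)
Solving: t(state 4) = 5.0549, t(state 1) = 4.6154, t(state 5) = 4.6154.
Expected steps from state 4 to state 2: 5.0549.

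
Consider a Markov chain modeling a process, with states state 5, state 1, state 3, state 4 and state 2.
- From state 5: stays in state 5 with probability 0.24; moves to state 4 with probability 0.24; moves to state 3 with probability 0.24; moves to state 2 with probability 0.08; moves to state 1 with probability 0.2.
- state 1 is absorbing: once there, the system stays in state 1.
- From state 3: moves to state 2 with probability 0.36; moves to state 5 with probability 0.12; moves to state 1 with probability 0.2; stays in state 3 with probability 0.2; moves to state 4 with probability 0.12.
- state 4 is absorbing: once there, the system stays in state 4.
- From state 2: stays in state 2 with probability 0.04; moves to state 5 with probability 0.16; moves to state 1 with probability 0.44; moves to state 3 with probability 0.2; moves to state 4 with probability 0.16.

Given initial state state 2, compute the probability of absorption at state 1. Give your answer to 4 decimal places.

Let h(s) be the probability of absorption at state 1 starting from transient state s. Then h(state 1) = 1 and h(state 4) = 0. By first-step analysis:
h(state 5) = 0.24·h(state 5) + 0.2·1 + 0.24·h(state 3) + 0.24·0 + 0.08·h(state 2)
h(state 3) = 0.12·h(state 5) + 0.2·1 + 0.2·h(state 3) + 0.12·0 + 0.36·h(state 2)
h(state 2) = 0.16·h(state 5) + 0.44·1 + 0.2·h(state 3) + 0.16·0 + 0.04·h(state 2)
Solving: h(state 5) = 0.5357, h(state 3) = 0.6365, h(state 2) = 0.6802.
Starting from state 2, the probability is 0.6802.

0.6802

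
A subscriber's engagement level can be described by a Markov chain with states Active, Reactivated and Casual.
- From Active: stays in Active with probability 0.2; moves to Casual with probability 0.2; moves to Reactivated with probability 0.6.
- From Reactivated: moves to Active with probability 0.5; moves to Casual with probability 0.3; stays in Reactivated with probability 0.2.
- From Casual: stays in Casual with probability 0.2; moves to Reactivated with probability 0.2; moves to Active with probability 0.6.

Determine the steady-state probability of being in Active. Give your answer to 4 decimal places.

0.4028

Let the stationary distribution be π with π = πP and π_1 + π_2 + π_3 = 1.
π_1 = 0.2·π_1 + 0.5·π_2 + 0.6·π_3
π_2 = 0.6·π_1 + 0.2·π_2 + 0.2·π_3
Solving with the normalization constraint gives π = (0.4028, 0.3611, 0.2361).
So the stationary probability of Active is 0.4028.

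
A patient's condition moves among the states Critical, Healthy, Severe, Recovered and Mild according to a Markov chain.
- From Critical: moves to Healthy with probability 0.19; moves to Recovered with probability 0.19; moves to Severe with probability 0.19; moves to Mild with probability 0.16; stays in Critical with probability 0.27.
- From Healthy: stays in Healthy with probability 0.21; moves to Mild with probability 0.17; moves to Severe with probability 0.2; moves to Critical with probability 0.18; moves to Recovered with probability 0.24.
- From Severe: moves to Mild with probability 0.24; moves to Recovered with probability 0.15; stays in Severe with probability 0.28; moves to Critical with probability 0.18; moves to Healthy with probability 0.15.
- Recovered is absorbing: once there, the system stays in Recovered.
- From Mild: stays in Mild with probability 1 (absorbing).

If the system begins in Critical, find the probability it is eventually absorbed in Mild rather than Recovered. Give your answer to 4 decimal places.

0.4836

Let h(s) be the probability of absorption at Mild starting from transient state s. Then h(Mild) = 1 and h(Recovered) = 0. By first-step analysis:
h(Critical) = 0.27·h(Critical) + 0.19·h(Healthy) + 0.19·h(Severe) + 0.19·0 + 0.16·1
h(Healthy) = 0.18·h(Critical) + 0.21·h(Healthy) + 0.2·h(Severe) + 0.24·0 + 0.17·1
h(Severe) = 0.18·h(Critical) + 0.15·h(Healthy) + 0.28·h(Severe) + 0.15·0 + 0.24·1
Solving: h(Critical) = 0.4836, h(Healthy) = 0.4649, h(Severe) = 0.5511.
Starting from Critical, the probability is 0.4836.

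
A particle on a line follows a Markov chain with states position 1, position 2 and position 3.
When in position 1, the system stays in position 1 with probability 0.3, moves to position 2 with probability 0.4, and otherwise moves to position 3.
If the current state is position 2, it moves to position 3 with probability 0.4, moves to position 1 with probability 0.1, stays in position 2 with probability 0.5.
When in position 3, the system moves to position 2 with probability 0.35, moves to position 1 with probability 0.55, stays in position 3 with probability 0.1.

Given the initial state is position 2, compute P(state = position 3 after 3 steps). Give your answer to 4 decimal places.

Propagate the distribution vector 3 steps from position 2.
After 0 steps: (0.0000, 1.0000, 0.0000)
After 1 step: (0.1000, 0.5000, 0.4000)
After 2 steps: (0.3000, 0.4300, 0.2700)
After 3 steps: (0.2815, 0.4295, 0.2890)
P(in position 3 after 3 steps) = 0.2890

0.2890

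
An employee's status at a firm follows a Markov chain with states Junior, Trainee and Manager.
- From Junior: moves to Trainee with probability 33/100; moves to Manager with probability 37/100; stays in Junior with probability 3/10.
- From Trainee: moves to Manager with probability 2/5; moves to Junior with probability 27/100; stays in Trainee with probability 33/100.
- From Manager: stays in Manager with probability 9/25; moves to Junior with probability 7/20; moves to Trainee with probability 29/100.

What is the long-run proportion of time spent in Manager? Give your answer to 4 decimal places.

Let the stationary distribution be π with π = πP and π_1 + π_2 + π_3 = 1.
π_1 = 0.3·π_1 + 0.27·π_2 + 0.35·π_3
π_2 = 0.33·π_1 + 0.33·π_2 + 0.29·π_3
Solving with the normalization constraint gives π = (0.3093, 0.3150, 0.3757).
So the stationary probability of Manager is 0.3757.

0.3757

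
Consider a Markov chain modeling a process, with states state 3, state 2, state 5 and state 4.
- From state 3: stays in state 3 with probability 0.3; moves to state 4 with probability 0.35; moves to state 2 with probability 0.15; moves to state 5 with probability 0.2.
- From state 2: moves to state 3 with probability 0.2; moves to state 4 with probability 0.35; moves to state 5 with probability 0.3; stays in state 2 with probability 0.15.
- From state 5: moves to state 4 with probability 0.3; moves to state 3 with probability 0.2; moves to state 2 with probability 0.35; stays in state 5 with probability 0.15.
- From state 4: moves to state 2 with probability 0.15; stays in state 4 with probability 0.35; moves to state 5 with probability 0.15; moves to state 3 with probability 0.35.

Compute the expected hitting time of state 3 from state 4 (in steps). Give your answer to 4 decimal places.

3.3842

Let t(s) be the expected number of steps to first reach state 3 from state s, with t(state 3) = 0. Conditioning on the first step:
t(state 2) = 1 + 0.15·t(state 2) + 0.3·t(state 5) + 0.35·t(state 4)
t(state 5) = 1 + 0.35·t(state 2) + 0.15·t(state 5) + 0.3·t(state 4)
t(state 4) = 1 + 0.15·t(state 2) + 0.15·t(state 5) + 0.35·t(state 4)
Solving: t(state 2) = 3.9860, t(state 5) = 4.0122, t(state 4) = 3.3842.
Expected steps from state 4 to state 3: 3.3842.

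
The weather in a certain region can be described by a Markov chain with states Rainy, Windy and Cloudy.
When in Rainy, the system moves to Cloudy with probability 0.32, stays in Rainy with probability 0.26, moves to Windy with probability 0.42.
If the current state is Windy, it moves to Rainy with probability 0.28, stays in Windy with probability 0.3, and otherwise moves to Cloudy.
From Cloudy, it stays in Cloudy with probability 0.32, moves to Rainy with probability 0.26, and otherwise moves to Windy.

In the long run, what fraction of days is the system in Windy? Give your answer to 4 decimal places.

Let the stationary distribution be π with π = πP and π_1 + π_2 + π_3 = 1.
π_1 = 0.26·π_1 + 0.28·π_2 + 0.26·π_3
π_2 = 0.42·π_1 + 0.3·π_2 + 0.42·π_3
Solving with the normalization constraint gives π = (0.2675, 0.3750, 0.3575).
So the stationary probability of Windy is 0.3750.

0.3750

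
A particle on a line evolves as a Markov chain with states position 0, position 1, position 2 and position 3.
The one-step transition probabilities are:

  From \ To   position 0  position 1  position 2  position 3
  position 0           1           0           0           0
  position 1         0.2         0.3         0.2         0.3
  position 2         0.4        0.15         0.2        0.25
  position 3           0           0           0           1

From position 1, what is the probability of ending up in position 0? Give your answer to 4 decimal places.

0.4528

Let h(s) be the probability of absorption at position 0 starting from transient state s. Then h(position 0) = 1 and h(position 3) = 0. By first-step analysis:
h(position 1) = 0.2·1 + 0.3·h(position 1) + 0.2·h(position 2) + 0.3·0
h(position 2) = 0.4·1 + 0.15·h(position 1) + 0.2·h(position 2) + 0.25·0
Solving: h(position 1) = 0.4528, h(position 2) = 0.5849.
Starting from position 1, the probability is 0.4528.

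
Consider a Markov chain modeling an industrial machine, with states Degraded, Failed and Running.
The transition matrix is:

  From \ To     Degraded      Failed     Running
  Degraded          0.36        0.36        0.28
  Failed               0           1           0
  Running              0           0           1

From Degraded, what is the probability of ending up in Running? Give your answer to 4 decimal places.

0.4375

Let h(s) be the probability of absorption at Running starting from transient state s. Then h(Running) = 1 and h(Failed) = 0. By first-step analysis:
h(Degraded) = 0.36·h(Degraded) + 0.36·0 + 0.28·1
Solving: h(Degraded) = 0.4375.
Starting from Degraded, the probability is 0.4375.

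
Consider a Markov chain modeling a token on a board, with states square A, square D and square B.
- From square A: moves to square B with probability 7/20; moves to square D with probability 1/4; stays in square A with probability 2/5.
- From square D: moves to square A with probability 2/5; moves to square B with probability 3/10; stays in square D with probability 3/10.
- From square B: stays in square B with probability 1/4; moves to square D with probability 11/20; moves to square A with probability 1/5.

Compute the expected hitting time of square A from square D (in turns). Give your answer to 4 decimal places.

Let t(s) be the expected number of turns to first reach square A from state s, with t(square A) = 0. Conditioning on the first turn:
t(square D) = 1 + 0.3·t(square D) + 0.3·t(square B)
t(square B) = 1 + 0.55·t(square D) + 0.25·t(square B)
Solving: t(square D) = 2.9167, t(square B) = 3.4722.
Expected turns from square D to square A: 2.9167.

2.9167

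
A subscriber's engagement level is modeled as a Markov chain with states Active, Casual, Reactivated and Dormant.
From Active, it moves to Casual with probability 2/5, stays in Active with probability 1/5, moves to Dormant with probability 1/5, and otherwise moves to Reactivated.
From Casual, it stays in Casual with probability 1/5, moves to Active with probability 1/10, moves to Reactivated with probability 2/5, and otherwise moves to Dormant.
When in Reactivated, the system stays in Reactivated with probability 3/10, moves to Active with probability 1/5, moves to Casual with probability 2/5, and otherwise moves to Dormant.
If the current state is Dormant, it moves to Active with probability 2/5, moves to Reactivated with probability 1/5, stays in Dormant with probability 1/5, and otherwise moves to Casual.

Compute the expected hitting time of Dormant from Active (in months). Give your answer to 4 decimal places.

4.9091

Let t(s) be the expected number of months to first reach Dormant from state s, with t(Dormant) = 0. Conditioning on the first month:
t(Active) = 1 + 0.2·t(Active) + 0.4·t(Casual) + 0.2·t(Reactivated)
t(Casual) = 1 + 0.1·t(Active) + 0.2·t(Casual) + 0.4·t(Reactivated)
t(Reactivated) = 1 + 0.2·t(Active) + 0.4·t(Casual) + 0.3·t(Reactivated)
Solving: t(Active) = 4.9091, t(Casual) = 4.5909, t(Reactivated) = 5.4545.
Expected months from Active to Dormant: 4.9091.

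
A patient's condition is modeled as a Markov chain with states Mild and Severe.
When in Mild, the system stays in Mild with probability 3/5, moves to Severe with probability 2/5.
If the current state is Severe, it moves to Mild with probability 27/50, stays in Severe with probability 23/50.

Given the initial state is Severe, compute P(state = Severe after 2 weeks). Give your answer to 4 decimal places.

Sum over the intermediate state after 1 week:
P = P(Severe→Mild)·P(Mild→Severe) + P(Severe→Severe)·P(Severe→Severe)
  = 0.54×0.4 + 0.46×0.46
  = 0.2160 + 0.2116 = 0.4276

0.4276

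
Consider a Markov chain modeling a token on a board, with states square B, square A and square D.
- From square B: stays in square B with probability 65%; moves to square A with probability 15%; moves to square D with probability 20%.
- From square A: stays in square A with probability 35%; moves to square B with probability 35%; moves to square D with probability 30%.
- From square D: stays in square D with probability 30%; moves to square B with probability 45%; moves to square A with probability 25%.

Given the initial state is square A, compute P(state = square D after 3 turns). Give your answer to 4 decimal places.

0.2515

Propagate the distribution vector 3 turns from square A.
After 0 turns: (0.0000, 1.0000, 0.0000)
After 1 turn: (0.3500, 0.3500, 0.3000)
After 2 turns: (0.4850, 0.2500, 0.2650)
After 3 turns: (0.5220, 0.2265, 0.2515)
P(in square D after 3 turns) = 0.2515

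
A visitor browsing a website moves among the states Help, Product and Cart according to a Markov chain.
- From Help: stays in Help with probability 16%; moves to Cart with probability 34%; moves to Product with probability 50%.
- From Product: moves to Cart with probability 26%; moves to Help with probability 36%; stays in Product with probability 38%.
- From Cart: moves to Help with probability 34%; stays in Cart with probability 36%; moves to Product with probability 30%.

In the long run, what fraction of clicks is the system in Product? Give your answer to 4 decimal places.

0.3902

Let the stationary distribution be π with π = πP and π_1 + π_2 + π_3 = 1.
π_1 = 0.16·π_1 + 0.36·π_2 + 0.34·π_3
π_2 = 0.5·π_1 + 0.38·π_2 + 0.3·π_3
Solving with the normalization constraint gives π = (0.2947, 0.3902, 0.3151).
So the stationary probability of Product is 0.3902.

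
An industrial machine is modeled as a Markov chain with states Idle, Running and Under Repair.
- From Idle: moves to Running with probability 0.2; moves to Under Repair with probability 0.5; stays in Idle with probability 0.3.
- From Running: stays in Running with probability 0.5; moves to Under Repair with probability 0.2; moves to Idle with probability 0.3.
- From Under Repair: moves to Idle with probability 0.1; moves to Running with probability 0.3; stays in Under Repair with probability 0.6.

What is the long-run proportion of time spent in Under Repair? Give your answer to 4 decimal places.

0.4394

Let the stationary distribution be π with π = πP and π_1 + π_2 + π_3 = 1.
π_1 = 0.3·π_1 + 0.3·π_2 + 0.1·π_3
π_2 = 0.2·π_1 + 0.5·π_2 + 0.3·π_3
Solving with the normalization constraint gives π = (0.2121, 0.3485, 0.4394).
So the stationary probability of Under Repair is 0.4394.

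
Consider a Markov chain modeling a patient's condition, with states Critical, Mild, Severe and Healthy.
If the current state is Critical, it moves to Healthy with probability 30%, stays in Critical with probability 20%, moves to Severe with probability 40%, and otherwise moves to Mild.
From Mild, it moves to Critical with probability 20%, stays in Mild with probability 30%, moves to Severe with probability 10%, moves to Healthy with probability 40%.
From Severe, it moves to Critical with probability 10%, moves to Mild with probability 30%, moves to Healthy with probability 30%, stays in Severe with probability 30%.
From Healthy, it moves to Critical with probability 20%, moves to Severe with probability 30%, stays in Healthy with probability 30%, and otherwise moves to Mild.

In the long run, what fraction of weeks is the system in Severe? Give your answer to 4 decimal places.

0.2707

Let the stationary distribution be π with π = πP and π_1 + π_2 + π_3 + π_4 = 1.
π_1 = 0.2·π_1 + 0.2·π_2 + 0.1·π_3 + 0.2·π_4
π_2 = 0.1·π_1 + 0.3·π_2 + 0.3·π_3 + 0.2·π_4
π_3 = 0.4·π_1 + 0.1·π_2 + 0.3·π_3 + 0.3·π_4
Solving with the normalization constraint gives π = (0.1729, 0.2331, 0.2707, 0.3233).
So the stationary probability of Severe is 0.2707.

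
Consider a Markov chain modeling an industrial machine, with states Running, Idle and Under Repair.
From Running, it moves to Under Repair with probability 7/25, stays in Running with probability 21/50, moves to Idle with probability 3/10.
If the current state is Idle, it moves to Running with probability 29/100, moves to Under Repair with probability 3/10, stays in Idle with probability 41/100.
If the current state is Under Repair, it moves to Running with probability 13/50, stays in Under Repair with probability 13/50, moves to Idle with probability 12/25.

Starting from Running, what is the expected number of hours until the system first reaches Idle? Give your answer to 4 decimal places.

2.8620

Let t(s) be the expected number of hours to first reach Idle from state s, with t(Idle) = 0. Conditioning on the first hour:
t(Running) = 1 + 0.42·t(Running) + 0.28·t(Under Repair)
t(Under Repair) = 1 + 0.26·t(Running) + 0.26·t(Under Repair)
Solving: t(Running) = 2.8620, t(Under Repair) = 2.3569.
Expected hours from Running to Idle: 2.8620.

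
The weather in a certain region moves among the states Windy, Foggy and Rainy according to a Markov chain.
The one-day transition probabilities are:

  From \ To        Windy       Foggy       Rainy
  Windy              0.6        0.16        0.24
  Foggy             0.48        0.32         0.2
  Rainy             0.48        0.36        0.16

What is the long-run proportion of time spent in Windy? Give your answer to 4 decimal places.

Let the stationary distribution be π with π = πP and π_1 + π_2 + π_3 = 1.
π_1 = 0.6·π_1 + 0.48·π_2 + 0.48·π_3
π_2 = 0.16·π_1 + 0.32·π_2 + 0.36·π_3
Solving with the normalization constraint gives π = (0.5455, 0.2413, 0.2133).
So the stationary probability of Windy is 0.5455.

0.5455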